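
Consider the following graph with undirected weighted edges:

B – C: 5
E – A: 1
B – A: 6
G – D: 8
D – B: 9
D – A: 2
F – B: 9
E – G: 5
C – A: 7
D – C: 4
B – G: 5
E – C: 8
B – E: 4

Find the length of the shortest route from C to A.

6

Enumerating some paths:
C → A: 7 = 7
C → E → A: 8+1 = 9
C → D → A: 4+2 = 6
Cheapest is C → D → A at 6.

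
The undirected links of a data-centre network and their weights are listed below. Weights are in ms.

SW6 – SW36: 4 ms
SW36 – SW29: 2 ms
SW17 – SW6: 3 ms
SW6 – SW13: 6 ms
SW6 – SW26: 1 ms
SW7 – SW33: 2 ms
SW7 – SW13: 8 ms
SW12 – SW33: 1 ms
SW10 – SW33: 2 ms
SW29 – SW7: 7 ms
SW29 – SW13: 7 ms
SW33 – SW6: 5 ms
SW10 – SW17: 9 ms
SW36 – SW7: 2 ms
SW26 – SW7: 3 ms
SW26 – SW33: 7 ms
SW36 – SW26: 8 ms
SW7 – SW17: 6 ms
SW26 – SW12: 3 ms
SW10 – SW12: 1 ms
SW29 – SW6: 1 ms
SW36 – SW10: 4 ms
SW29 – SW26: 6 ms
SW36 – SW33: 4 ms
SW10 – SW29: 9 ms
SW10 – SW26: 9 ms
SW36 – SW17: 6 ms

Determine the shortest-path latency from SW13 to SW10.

Settle nodes by increasing distance from SW13:
SW13: 0
SW6: 6  (via SW13)
SW29: 7  (via SW13)
SW26: 7  (via SW6)
SW7: 8  (via SW13)
SW17: 9  (via SW6)
SW36: 9  (via SW29)
SW33: 10  (via SW7)
SW12: 10  (via SW26)
SW10: 11  (via SW12)
Shortest route: SW13 → SW6 → SW26 → SW12 → SW10 = 11 ms.

11 ms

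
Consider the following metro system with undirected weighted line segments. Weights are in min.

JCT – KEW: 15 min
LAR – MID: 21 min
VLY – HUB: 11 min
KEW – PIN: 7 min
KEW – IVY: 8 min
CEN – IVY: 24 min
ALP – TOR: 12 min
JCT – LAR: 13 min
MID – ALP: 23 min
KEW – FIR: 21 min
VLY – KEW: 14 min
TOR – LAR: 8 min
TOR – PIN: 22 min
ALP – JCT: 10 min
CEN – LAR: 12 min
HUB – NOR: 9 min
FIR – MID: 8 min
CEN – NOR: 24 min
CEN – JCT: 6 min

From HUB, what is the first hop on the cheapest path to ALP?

Enumerating some paths:
HUB - VLY - KEW - JCT - ALP: 11+14+15+10 = 50
HUB - NOR - CEN - JCT - ALP: 9+24+6+10 = 49
Cheapest is HUB - NOR - CEN - JCT - ALP at 49 min.
So from HUB the first move is to NOR.

NOR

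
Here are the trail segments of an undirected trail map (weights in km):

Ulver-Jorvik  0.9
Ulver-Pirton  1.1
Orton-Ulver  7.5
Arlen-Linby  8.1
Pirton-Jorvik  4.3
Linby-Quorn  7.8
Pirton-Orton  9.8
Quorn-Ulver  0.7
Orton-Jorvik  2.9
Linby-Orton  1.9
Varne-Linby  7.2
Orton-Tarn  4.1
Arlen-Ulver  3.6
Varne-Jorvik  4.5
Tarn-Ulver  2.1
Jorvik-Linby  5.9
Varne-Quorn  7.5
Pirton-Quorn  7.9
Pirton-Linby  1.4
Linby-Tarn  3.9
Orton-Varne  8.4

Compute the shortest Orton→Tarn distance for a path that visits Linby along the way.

5.8 km

Shortest Orton→Linby: Orton → Linby = 1.9
Shortest Linby→Tarn: Linby → Tarn = 3.9
Total via Linby: 1.9 + 3.9 = 5.8 km.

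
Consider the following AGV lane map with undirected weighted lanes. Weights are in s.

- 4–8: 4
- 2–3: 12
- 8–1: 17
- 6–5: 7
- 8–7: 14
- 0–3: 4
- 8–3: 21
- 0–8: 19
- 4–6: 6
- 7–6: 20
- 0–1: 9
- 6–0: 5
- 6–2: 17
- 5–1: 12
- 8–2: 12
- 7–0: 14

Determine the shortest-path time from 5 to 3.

Settle nodes by increasing distance from 5:
5: 0
6: 7  (via 5)
0: 12  (via 6)
1: 12  (via 5)
4: 13  (via 6)
3: 16  (via 0)
Shortest route: 5–6–0–3 = 16 s.

16 s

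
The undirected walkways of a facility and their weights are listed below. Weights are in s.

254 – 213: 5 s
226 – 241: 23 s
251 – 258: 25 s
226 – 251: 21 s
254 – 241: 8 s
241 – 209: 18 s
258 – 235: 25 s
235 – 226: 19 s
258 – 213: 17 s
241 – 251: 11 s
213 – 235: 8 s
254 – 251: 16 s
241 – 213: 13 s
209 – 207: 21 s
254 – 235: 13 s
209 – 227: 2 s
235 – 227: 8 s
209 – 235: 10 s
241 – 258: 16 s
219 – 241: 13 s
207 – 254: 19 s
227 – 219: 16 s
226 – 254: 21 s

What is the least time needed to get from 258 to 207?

41 s

Compare a few routes:
258 - 241 - 254 - 207: 16+8+19 = 43
258 - 213 - 254 - 207: 17+5+19 = 41
258 - 241 - 213 - 254 - 207: 16+13+5+19 = 53
The minimum is 41 s via 258 - 213 - 254 - 207.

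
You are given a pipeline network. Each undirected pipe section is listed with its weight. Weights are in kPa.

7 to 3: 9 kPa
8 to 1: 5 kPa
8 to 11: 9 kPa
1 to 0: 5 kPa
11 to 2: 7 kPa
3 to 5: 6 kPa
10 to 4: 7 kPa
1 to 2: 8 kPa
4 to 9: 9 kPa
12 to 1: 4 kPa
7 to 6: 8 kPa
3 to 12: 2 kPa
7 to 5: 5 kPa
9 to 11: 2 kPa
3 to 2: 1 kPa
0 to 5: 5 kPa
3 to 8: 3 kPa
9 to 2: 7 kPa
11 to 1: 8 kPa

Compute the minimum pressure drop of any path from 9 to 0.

15 kPa

Candidate routes:
9–2–3–12–1–0: 7+1+2+4+5 = 19
9–11–1–0: 2+8+5 = 15
The minimum is 15 kPa via 9–11–1–0.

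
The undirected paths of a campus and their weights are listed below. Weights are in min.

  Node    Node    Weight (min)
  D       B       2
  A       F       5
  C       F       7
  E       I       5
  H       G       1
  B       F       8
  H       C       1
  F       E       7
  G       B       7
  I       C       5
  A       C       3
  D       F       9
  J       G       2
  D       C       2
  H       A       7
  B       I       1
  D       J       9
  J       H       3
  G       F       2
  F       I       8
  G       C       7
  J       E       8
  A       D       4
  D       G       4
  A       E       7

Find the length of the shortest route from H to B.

5 min

Settle nodes by increasing distance from H:
H: 0
C: 1  (via H)
G: 1  (via H)
D: 3  (via C)
F: 3  (via G)
J: 3  (via H)
A: 4  (via C)
B: 5  (via D)
Shortest route: H–C–D–B = 5 min.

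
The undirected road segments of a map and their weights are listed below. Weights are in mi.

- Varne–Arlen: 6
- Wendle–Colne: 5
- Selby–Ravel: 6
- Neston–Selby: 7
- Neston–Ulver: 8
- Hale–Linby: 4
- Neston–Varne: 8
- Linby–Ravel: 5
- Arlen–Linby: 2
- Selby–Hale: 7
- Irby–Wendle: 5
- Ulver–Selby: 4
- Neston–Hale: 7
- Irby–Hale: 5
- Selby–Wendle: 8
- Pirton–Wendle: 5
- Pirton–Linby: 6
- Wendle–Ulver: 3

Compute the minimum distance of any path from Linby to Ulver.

14 mi

Candidate routes:
Linby - Ravel - Selby - Ulver: 5+6+4 = 15
Linby - Hale - Selby - Ulver: 4+7+4 = 15
Linby - Pirton - Wendle - Ulver: 6+5+3 = 14
Cheapest is Linby - Pirton - Wendle - Ulver at 14 mi.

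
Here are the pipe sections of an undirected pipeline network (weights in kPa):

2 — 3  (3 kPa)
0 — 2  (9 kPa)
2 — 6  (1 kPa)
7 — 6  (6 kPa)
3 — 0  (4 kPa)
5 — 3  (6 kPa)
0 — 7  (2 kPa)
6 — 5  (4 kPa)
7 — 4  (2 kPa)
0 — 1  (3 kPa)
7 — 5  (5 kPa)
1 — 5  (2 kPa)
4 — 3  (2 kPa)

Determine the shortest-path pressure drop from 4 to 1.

7 kPa

Candidate routes:
4 → 7 → 5 → 1: 2+5+2 = 9
4 → 7 → 0 → 1: 2+2+3 = 7
4 → 3 → 0 → 1: 2+4+3 = 9
Cheapest is 4 → 7 → 0 → 1 at 7 kPa.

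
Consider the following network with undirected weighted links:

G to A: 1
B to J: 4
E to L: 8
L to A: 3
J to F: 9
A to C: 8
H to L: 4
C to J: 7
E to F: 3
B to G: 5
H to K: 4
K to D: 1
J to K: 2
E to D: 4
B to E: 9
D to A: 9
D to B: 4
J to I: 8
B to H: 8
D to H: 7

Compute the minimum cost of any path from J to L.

Settle nodes by increasing distance from J:
J: 0
K: 2  (via J)
D: 3  (via K)
B: 4  (via J)
H: 6  (via K)
C: 7  (via J)
E: 7  (via D)
I: 8  (via J)
F: 9  (via J)
G: 9  (via B)
A: 10  (via G)
L: 10  (via H)
Shortest route: J → K → H → L = 10.

10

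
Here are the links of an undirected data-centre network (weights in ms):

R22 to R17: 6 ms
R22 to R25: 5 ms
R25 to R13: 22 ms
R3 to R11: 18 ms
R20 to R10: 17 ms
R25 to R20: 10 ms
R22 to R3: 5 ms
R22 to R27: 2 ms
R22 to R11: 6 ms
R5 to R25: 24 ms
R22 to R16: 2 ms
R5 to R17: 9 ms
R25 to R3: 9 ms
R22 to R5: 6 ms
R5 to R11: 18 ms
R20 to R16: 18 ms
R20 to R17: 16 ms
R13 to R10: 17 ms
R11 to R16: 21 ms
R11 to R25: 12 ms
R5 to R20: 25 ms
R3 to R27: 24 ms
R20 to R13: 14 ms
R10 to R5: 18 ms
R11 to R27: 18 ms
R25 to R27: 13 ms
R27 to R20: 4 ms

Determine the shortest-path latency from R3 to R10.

Enumerating some paths:
R3 - R22 - R5 - R10: 5+6+18 = 29
R3 - R22 - R27 - R20 - R10: 5+2+4+17 = 28
R3 - R25 - R20 - R10: 9+10+17 = 36
Cheapest is R3 - R22 - R27 - R20 - R10 at 28 ms.

28 ms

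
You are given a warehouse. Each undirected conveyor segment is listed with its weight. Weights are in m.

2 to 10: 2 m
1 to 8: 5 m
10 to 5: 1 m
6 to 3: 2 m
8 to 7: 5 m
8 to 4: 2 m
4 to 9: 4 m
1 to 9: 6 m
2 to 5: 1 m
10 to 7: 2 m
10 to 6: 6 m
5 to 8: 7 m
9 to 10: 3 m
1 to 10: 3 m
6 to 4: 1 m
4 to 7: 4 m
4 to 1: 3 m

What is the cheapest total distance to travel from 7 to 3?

Running Dijkstra from 7:
7: 0
10: 2  (via 7)
5: 3  (via 10)
2: 4  (via 10)
4: 4  (via 7)
1: 5  (via 10)
6: 5  (via 4)
8: 5  (via 7)
9: 5  (via 10)
3: 7  (via 6)
Shortest route: 7–4–6–3 = 7 m.

7 m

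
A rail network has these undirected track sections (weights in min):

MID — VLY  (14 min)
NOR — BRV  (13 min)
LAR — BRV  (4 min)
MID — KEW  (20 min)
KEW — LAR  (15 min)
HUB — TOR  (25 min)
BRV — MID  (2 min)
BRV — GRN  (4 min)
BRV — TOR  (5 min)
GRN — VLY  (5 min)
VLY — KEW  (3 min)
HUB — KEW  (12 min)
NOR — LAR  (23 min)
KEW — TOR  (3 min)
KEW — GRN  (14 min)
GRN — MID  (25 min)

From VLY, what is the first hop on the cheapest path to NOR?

Candidate routes:
VLY–KEW–TOR–BRV–NOR: 3+3+5+13 = 24
VLY–GRN–BRV–NOR: 5+4+13 = 22
The minimum is 22 min via VLY–GRN–BRV–NOR.
So from VLY the first move is to GRN.

GRN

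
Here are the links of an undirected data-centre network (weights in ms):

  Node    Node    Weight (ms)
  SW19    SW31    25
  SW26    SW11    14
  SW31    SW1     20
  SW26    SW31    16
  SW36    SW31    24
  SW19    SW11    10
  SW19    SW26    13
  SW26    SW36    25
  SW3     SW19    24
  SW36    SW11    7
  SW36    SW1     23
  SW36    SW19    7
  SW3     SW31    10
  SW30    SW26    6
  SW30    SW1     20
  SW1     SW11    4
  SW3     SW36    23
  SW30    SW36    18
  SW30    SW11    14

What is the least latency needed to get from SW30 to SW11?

14 ms

Running Dijkstra from SW30:
SW30: 0
SW26: 6  (via SW30)
SW11: 14  (via SW30)
Shortest route: SW30 → SW11 = 14 ms.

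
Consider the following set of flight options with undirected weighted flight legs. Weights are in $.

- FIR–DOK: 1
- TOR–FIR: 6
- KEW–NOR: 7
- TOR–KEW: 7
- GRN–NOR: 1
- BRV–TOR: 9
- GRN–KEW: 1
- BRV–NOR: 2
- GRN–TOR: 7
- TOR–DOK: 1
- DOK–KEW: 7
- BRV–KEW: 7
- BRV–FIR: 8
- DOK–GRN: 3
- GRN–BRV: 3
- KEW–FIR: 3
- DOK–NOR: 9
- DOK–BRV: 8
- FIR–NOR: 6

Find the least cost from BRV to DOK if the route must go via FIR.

$8

Best BRV to FIR: BRV–GRN–KEW–FIR costing 7
Shortest FIR→DOK: FIR–DOK = 1
Total via FIR: 7 + 1 = $8.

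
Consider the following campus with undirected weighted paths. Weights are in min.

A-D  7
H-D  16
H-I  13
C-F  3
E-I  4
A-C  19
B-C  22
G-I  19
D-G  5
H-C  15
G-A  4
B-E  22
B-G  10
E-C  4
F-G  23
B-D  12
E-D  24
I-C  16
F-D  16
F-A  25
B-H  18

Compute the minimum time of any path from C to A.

19 min

Compare a few routes:
C–F–A: 3+25 = 28
C–A: 19 = 19
C–F–D–A: 3+16+7 = 26
Cheapest is C–A at 19 min.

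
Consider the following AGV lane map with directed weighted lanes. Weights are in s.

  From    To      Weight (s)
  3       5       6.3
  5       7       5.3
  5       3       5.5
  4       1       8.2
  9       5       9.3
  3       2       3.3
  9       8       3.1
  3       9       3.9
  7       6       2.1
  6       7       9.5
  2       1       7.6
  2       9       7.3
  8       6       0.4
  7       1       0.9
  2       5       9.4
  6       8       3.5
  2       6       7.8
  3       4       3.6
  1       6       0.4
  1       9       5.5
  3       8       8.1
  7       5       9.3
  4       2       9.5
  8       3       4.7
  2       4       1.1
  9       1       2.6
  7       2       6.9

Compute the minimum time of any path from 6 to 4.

Running Dijkstra from 6:
6: 0
8: 3.5  (via 6)
3: 8.2  (via 8)
7: 9.5  (via 6)
1: 10.4  (via 7)
2: 11.5  (via 3)
4: 11.8  (via 3)
Shortest route: 6 → 8 → 3 → 4 = 11.8 s.

11.8 s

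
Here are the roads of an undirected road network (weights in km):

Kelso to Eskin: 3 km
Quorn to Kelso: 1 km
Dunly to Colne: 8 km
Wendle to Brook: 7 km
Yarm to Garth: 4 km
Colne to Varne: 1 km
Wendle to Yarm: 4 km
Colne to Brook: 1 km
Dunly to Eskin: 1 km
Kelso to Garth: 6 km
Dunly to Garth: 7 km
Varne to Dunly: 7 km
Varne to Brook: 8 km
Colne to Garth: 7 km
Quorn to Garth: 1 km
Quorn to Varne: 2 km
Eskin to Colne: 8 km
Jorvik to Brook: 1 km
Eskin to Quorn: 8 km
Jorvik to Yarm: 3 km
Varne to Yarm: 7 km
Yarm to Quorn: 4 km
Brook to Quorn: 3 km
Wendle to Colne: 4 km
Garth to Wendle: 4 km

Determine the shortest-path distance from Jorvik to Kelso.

Compare a few routes:
Jorvik → Brook → Quorn → Kelso: 1+3+1 = 5
Jorvik → Brook → Colne → Varne → Quorn → Kelso: 1+1+1+2+1 = 6
Cheapest is Jorvik → Brook → Quorn → Kelso at 5 km.

5 km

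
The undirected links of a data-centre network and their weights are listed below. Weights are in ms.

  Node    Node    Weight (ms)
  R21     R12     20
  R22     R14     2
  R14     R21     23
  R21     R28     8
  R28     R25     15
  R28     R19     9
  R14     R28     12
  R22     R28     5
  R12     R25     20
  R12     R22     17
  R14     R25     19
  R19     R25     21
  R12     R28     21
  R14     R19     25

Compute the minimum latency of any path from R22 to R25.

Enumerating some paths:
R22 - R14 - R28 - R25: 2+12+15 = 29
R22 - R14 - R25: 2+19 = 21
R22 - R28 - R19 - R25: 5+9+21 = 35
R22 - R28 - R25: 5+15 = 20
The minimum is 20 ms via R22 - R28 - R25.

20 ms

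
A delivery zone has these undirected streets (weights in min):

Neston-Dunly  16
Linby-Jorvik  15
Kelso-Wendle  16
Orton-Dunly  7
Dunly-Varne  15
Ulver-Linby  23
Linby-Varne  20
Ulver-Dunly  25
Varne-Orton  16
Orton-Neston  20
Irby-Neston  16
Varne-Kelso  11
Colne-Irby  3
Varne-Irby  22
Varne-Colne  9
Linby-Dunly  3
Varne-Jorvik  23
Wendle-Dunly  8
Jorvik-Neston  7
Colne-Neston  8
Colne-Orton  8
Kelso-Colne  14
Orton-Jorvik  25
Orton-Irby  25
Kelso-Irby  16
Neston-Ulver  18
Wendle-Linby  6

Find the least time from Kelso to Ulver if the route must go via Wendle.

45 min

Shortest Kelso→Wendle: Kelso–Wendle = 16
Shortest Wendle→Ulver: Wendle–Linby–Ulver = 29
Total via Wendle: 16 + 29 = 45 min.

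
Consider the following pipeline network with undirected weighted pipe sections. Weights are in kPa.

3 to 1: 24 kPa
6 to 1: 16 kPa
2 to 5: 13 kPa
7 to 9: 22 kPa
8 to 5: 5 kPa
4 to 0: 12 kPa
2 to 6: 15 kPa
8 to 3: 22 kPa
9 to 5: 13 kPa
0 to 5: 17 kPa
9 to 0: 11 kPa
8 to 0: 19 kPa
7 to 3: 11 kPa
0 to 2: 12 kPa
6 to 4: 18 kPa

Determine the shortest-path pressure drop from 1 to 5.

44 kPa

Shortest distances from 1:
1: 0
6: 16  (via 1)
3: 24  (via 1)
2: 31  (via 6)
4: 34  (via 6)
7: 35  (via 3)
0: 43  (via 2)
5: 44  (via 2)
Shortest route: 1 → 6 → 2 → 5 = 44 kPa.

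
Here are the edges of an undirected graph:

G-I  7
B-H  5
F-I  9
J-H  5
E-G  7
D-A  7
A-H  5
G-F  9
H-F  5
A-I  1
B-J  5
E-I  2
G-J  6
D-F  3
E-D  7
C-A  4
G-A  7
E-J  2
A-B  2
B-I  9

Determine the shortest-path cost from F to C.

Shortest distances from F:
F: 0
D: 3  (via F)
H: 5  (via F)
G: 9  (via F)
I: 9  (via F)
A: 10  (via D)
B: 10  (via H)
E: 10  (via D)
J: 10  (via H)
C: 14  (via A)
Shortest route: F → D → A → C = 14.

14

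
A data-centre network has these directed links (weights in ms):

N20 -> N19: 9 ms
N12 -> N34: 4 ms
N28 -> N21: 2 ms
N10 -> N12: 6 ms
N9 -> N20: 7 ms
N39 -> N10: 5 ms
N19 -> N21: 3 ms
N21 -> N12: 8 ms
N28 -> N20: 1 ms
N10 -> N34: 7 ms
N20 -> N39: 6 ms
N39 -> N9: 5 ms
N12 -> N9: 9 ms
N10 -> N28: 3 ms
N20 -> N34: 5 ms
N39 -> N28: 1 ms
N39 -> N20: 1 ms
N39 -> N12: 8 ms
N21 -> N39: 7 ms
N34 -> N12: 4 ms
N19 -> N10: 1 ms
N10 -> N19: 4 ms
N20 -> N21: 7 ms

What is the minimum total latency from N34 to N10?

30 ms

Settle nodes by increasing distance from N34:
N34: 0
N12: 4  (via N34)
N9: 13  (via N12)
N20: 20  (via N9)
N39: 26  (via N20)
N28: 27  (via N39)
N21: 27  (via N20)
N19: 29  (via N20)
N10: 30  (via N19)
Shortest route: N34–N12–N9–N20–N19–N10 = 30 ms.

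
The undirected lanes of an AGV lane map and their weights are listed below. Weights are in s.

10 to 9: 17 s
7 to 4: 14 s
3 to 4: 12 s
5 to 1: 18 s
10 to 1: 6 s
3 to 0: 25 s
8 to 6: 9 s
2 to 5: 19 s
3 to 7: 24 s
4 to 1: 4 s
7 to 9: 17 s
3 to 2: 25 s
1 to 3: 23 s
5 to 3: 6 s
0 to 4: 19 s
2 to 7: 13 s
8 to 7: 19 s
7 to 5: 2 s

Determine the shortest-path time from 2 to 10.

37 s

Enumerating some paths:
2–7–4–1–10: 13+14+4+6 = 37
2–7–5–1–10: 13+2+18+6 = 39
The minimum is 37 s via 2–7–4–1–10.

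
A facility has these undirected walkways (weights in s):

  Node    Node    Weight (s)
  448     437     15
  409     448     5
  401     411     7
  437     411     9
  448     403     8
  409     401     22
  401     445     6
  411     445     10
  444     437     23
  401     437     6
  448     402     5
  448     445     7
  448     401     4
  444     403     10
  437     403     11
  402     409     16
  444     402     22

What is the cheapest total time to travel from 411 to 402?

Running Dijkstra from 411:
411: 0
401: 7  (via 411)
437: 9  (via 411)
445: 10  (via 411)
448: 11  (via 401)
402: 16  (via 448)
Shortest route: 411 → 401 → 448 → 402 = 16 s.

16 s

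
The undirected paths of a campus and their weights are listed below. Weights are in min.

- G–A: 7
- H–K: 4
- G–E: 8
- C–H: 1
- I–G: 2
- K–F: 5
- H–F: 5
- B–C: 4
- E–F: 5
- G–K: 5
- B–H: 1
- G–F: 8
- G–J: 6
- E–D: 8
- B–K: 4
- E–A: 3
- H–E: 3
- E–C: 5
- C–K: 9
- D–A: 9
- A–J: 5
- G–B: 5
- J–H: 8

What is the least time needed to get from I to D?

18 min

Settle nodes by increasing distance from I:
I: 0
G: 2  (via I)
B: 7  (via G)
K: 7  (via G)
H: 8  (via B)
J: 8  (via G)
A: 9  (via G)
C: 9  (via H)
E: 10  (via G)
F: 10  (via G)
D: 18  (via A)
Shortest route: I → G → A → D = 18 min.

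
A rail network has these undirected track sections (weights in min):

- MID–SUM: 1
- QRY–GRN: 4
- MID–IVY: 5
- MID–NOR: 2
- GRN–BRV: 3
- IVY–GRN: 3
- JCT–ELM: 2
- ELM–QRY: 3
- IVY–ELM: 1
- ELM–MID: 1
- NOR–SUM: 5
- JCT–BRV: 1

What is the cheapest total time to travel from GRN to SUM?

Candidate routes:
GRN - BRV - JCT - ELM - MID - SUM: 3+1+2+1+1 = 8
GRN - IVY - ELM - MID - SUM: 3+1+1+1 = 6
The minimum is 6 min via GRN - IVY - ELM - MID - SUM.

6 min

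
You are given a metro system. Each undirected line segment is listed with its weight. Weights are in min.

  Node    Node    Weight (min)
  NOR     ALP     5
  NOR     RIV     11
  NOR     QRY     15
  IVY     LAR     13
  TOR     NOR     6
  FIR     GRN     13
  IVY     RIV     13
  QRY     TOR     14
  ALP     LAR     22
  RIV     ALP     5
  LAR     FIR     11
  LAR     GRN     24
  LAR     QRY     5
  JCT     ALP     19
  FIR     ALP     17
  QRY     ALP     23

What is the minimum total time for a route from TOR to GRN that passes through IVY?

Shortest TOR→IVY: TOR–NOR–ALP–RIV–IVY = 29
Best IVY to GRN: IVY–LAR–GRN costing 37
Total via IVY: 29 + 37 = 66 min.

66 min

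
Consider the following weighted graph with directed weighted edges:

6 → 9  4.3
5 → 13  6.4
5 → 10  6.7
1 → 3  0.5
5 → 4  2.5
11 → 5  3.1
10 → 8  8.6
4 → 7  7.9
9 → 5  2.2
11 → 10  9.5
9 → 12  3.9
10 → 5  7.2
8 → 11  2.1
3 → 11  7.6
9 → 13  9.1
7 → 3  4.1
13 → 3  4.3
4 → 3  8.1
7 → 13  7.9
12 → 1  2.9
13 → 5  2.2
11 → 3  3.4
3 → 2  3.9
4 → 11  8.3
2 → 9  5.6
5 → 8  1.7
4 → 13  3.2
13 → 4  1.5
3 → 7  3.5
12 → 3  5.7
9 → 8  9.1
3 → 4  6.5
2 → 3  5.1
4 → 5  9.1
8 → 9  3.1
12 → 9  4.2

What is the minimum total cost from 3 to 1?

Settle nodes by increasing distance from 3:
3: 0
7: 3.5  (via 3)
2: 3.9  (via 3)
4: 6.5  (via 3)
11: 7.6  (via 3)
9: 9.5  (via 2)
13: 9.7  (via 4)
5: 10.7  (via 11)
8: 12.4  (via 5)
12: 13.4  (via 9)
1: 16.3  (via 12)
Shortest route: 3–2–9–12–1 = 16.3.

16.3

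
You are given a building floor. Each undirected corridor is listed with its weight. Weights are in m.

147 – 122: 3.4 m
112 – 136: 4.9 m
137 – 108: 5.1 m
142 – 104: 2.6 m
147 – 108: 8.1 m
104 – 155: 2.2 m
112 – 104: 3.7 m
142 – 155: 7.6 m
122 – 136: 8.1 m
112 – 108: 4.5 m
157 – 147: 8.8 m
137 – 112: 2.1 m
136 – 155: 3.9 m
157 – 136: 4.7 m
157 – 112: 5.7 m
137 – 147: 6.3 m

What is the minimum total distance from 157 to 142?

Settle nodes by increasing distance from 157:
157: 0
136: 4.7  (via 157)
112: 5.7  (via 157)
137: 7.8  (via 112)
155: 8.6  (via 136)
147: 8.8  (via 157)
104: 9.4  (via 112)
108: 10.2  (via 112)
142: 12  (via 104)
Shortest route: 157–112–104–142 = 12 m.

12 m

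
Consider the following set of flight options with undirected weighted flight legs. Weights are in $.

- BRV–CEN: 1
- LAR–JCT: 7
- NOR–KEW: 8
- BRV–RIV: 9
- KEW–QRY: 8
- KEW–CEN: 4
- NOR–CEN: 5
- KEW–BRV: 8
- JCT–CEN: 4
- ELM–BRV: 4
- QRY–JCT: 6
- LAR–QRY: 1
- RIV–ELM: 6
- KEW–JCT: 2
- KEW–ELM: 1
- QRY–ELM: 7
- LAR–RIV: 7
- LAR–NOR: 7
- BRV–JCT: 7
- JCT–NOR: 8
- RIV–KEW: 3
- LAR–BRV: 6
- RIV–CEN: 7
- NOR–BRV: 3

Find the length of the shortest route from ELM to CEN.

Running Dijkstra from ELM:
ELM: 0
KEW: 1  (via ELM)
JCT: 3  (via KEW)
RIV: 4  (via KEW)
BRV: 4  (via ELM)
CEN: 5  (via KEW)
Shortest route: ELM–KEW–CEN = $5.

$5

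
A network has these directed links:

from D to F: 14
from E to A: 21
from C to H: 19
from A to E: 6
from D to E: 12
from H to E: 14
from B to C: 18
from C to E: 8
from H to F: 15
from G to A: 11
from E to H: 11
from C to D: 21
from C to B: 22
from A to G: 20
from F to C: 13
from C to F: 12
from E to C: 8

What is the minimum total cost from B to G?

Compare a few routes:
B–C–D–E–A–G: 18+21+12+21+20 = 92
B–C–E–A–G: 18+8+21+20 = 67
B–C–H–E–A–G: 18+19+14+21+20 = 92
The minimum is 67 via B–C–E–A–G.

67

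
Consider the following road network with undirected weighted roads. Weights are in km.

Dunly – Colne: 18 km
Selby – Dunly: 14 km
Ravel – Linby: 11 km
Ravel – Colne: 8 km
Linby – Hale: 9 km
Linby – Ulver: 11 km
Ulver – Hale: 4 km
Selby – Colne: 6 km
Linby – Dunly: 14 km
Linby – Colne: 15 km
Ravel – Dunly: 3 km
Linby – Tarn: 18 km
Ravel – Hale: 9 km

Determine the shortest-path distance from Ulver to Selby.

Enumerating some paths:
Ulver - Hale - Ravel - Dunly - Selby: 4+9+3+14 = 30
Ulver - Linby - Colne - Selby: 11+15+6 = 32
Ulver - Hale - Ravel - Colne - Selby: 4+9+8+6 = 27
The minimum is 27 km via Ulver - Hale - Ravel - Colne - Selby.

27 km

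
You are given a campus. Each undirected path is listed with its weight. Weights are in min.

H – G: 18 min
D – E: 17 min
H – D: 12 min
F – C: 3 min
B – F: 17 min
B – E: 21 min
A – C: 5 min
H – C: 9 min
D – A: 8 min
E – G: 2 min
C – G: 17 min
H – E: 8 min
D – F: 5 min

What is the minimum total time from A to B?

25 min

Candidate routes:
A - C - F - B: 5+3+17 = 25
A - D - F - B: 8+5+17 = 30
The minimum is 25 min via A - C - F - B.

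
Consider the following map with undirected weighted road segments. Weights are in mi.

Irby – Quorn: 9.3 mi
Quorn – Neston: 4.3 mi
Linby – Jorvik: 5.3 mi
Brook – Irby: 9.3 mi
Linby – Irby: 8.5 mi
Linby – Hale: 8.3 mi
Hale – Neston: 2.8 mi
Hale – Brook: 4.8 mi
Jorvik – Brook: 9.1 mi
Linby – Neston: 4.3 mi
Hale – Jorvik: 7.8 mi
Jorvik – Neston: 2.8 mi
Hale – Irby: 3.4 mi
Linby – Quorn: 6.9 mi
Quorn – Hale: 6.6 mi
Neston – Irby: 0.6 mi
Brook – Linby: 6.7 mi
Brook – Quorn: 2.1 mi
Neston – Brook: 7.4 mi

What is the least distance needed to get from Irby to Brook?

7 mi

Running Dijkstra from Irby:
Irby: 0
Neston: 0.6  (via Irby)
Hale: 3.4  (via Irby)
Jorvik: 3.4  (via Neston)
Linby: 4.9  (via Neston)
Quorn: 4.9  (via Neston)
Brook: 7  (via Quorn)
Shortest route: Irby–Neston–Quorn–Brook = 7 mi.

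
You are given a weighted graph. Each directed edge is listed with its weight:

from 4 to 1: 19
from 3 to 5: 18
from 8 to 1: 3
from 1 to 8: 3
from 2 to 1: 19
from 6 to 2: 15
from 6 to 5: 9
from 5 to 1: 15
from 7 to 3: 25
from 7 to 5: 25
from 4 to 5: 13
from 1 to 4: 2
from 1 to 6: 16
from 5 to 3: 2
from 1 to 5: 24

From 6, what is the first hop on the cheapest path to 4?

Compare a few routes:
6 - 5 - 1 - 4: 9+15+2 = 26
6 - 2 - 1 - 4: 15+19+2 = 36
The minimum is 26 via 6 - 5 - 1 - 4.
So from 6 the first move is to 5.

5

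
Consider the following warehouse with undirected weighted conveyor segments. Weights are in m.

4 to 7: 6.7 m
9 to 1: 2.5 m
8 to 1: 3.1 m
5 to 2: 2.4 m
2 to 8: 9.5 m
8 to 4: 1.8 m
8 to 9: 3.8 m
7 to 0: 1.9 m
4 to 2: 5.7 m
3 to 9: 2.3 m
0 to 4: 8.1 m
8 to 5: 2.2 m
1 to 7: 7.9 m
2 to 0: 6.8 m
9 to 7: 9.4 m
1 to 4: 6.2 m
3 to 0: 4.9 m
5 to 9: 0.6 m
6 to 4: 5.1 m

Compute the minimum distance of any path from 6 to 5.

9.1 m

Enumerating some paths:
6–4–8–5: 5.1+1.8+2.2 = 9.1
6–4–8–9–5: 5.1+1.8+3.8+0.6 = 11.3
6–4–8–1–9–5: 5.1+1.8+3.1+2.5+0.6 = 13.1
Cheapest is 6–4–8–5 at 9.1 m.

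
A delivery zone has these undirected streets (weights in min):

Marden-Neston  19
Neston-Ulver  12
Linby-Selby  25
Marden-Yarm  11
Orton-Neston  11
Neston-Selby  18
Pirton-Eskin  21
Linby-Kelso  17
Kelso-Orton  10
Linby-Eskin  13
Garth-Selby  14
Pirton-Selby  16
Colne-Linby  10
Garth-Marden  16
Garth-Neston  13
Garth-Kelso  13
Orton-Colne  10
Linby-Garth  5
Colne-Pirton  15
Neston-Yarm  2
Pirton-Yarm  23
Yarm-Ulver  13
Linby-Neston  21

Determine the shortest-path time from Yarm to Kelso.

23 min

Running Dijkstra from Yarm:
Yarm: 0
Neston: 2  (via Yarm)
Marden: 11  (via Yarm)
Orton: 13  (via Neston)
Ulver: 13  (via Yarm)
Garth: 15  (via Neston)
Selby: 20  (via Neston)
Linby: 20  (via Garth)
Colne: 23  (via Orton)
Kelso: 23  (via Orton)
Shortest route: Yarm → Neston → Orton → Kelso = 23 min.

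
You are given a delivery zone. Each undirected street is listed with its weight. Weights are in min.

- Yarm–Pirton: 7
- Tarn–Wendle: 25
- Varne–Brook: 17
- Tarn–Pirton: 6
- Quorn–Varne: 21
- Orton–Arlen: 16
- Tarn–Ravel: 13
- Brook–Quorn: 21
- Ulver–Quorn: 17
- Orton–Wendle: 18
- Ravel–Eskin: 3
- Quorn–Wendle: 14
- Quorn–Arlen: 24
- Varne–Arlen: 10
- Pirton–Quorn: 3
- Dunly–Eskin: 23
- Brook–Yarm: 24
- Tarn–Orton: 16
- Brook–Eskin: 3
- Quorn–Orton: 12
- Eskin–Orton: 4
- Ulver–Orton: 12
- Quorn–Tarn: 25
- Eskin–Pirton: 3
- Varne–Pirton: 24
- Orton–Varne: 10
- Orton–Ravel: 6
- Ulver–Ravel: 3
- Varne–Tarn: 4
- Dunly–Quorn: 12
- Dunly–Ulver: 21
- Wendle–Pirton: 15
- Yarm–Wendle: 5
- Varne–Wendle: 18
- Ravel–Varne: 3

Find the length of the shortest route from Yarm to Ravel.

Enumerating some paths:
Yarm - Pirton - Eskin - Ravel: 7+3+3 = 13
Yarm - Pirton - Tarn - Varne - Ravel: 7+6+4+3 = 20
Cheapest is Yarm - Pirton - Eskin - Ravel at 13 min.

13 min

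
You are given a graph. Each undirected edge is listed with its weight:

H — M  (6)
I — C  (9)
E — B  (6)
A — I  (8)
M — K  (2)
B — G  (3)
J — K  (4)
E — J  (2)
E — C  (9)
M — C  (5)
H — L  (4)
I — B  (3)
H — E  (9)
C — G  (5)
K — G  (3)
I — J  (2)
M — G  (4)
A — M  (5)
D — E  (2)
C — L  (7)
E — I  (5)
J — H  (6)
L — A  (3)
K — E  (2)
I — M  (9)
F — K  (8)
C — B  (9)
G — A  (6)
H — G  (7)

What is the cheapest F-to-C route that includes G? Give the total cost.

Shortest F→G: F–K–G = 11
Best G to C: G–C costing 5
Total via G: 11 + 5 = 16.

16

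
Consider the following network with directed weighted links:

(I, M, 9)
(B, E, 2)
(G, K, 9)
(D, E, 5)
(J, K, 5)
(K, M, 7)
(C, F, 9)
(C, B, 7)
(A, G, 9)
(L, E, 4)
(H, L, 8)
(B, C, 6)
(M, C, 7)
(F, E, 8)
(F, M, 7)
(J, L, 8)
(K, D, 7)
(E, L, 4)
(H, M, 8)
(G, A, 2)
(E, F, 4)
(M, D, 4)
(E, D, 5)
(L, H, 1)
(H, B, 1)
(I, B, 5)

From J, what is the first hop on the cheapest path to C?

L

Candidate routes:
J - L - H - M - C: 8+1+8+7 = 24
J - K - M - C: 5+7+7 = 19
J - L - H - B - C: 8+1+1+6 = 16
The minimum is 16 via J - L - H - B - C.
So from J the first move is to L.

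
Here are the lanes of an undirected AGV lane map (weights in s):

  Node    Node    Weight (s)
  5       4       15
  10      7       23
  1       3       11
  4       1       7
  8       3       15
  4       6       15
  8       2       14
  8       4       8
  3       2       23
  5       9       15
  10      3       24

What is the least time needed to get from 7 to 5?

Candidate routes:
7 → 10 → 3 → 8 → 4 → 5: 23+24+15+8+15 = 85
7 → 10 → 3 → 1 → 4 → 5: 23+24+11+7+15 = 80
The minimum is 80 s via 7 → 10 → 3 → 1 → 4 → 5.

80 s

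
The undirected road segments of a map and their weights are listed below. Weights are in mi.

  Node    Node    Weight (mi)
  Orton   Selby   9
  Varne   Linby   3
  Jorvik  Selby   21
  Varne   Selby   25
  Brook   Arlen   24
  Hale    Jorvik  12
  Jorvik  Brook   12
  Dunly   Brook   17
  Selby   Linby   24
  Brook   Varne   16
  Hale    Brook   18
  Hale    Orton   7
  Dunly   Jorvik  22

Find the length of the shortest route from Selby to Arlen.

Running Dijkstra from Selby:
Selby: 0
Orton: 9  (via Selby)
Hale: 16  (via Orton)
Jorvik: 21  (via Selby)
Linby: 24  (via Selby)
Varne: 25  (via Selby)
Brook: 33  (via Jorvik)
Dunly: 43  (via Jorvik)
Arlen: 57  (via Brook)
Shortest route: Selby → Jorvik → Brook → Arlen = 57 mi.

57 mi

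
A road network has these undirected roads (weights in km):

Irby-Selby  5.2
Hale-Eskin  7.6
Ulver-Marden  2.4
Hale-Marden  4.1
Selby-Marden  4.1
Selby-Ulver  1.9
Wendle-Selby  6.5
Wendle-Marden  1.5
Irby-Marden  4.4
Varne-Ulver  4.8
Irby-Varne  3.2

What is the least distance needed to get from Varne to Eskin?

18.9 km

Candidate routes:
Varne - Irby - Marden - Hale - Eskin: 3.2+4.4+4.1+7.6 = 19.3
Varne - Ulver - Marden - Hale - Eskin: 4.8+2.4+4.1+7.6 = 18.9
Cheapest is Varne - Ulver - Marden - Hale - Eskin at 18.9 km.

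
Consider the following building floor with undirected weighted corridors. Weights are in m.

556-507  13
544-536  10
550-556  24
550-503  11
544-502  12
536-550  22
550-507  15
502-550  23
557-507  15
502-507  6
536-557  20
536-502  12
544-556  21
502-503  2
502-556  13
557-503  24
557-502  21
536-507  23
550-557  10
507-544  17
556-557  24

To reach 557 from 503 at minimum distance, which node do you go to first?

Candidate routes:
503–502–507–557: 2+6+15 = 23
503–550–557: 11+10 = 21
Cheapest is 503–550–557 at 21 m.
So from 503 the first move is to 550.

550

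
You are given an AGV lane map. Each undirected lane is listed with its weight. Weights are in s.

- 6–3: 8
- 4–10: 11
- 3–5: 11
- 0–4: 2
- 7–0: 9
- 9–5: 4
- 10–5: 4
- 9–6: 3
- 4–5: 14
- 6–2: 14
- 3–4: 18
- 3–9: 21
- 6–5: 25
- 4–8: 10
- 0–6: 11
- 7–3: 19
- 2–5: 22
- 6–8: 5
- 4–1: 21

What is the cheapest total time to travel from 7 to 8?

21 s

Shortest distances from 7:
7: 0
0: 9  (via 7)
4: 11  (via 0)
3: 19  (via 7)
6: 20  (via 0)
8: 21  (via 4)
Shortest route: 7–0–4–8 = 21 s.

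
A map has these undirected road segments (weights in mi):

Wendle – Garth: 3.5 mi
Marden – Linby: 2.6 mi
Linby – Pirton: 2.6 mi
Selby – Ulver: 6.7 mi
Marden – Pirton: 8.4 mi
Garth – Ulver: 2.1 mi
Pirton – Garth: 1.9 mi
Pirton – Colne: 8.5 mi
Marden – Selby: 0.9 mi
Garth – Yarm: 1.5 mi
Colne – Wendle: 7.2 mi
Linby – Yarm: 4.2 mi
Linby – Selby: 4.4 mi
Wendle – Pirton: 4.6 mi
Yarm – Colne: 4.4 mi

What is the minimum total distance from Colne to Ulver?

8 mi

Shortest distances from Colne:
Colne: 0
Yarm: 4.4  (via Colne)
Garth: 5.9  (via Yarm)
Wendle: 7.2  (via Colne)
Pirton: 7.8  (via Garth)
Ulver: 8  (via Garth)
Shortest route: Colne → Yarm → Garth → Ulver = 8 mi.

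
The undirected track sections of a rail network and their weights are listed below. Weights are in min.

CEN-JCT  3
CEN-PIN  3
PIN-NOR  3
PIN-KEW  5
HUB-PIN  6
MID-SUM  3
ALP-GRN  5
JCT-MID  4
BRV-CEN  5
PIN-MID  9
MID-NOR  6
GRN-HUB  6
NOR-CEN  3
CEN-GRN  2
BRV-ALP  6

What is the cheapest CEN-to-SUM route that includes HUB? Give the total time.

Shortest CEN→HUB: CEN → GRN → HUB = 8
Shortest HUB→SUM: HUB → PIN → MID → SUM = 18
Total via HUB: 8 + 18 = 26 min.

26 min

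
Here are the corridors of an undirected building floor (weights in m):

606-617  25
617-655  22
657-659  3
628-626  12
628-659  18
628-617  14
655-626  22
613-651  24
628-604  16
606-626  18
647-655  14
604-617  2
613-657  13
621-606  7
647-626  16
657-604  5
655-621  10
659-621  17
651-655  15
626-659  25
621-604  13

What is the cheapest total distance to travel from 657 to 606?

Compare a few routes:
657–604–621–606: 5+13+7 = 25
657–659–621–606: 3+17+7 = 27
Cheapest is 657–604–621–606 at 25 m.

25 m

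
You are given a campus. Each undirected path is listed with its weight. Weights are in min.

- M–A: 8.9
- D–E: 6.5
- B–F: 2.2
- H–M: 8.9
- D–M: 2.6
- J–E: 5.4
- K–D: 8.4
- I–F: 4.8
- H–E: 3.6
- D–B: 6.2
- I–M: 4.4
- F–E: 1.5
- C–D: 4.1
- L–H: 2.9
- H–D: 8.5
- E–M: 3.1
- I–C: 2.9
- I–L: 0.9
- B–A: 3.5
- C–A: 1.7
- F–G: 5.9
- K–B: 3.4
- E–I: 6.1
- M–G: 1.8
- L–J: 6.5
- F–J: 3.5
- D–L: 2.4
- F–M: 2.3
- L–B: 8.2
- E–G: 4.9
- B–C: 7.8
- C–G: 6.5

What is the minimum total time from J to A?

9.2 min

Settle nodes by increasing distance from J:
J: 0
F: 3.5  (via J)
E: 5  (via F)
B: 5.7  (via F)
M: 5.8  (via F)
L: 6.5  (via J)
I: 7.4  (via L)
G: 7.6  (via M)
D: 8.4  (via M)
H: 8.6  (via E)
K: 9.1  (via B)
A: 9.2  (via B)
Shortest route: J–F–B–A = 9.2 min.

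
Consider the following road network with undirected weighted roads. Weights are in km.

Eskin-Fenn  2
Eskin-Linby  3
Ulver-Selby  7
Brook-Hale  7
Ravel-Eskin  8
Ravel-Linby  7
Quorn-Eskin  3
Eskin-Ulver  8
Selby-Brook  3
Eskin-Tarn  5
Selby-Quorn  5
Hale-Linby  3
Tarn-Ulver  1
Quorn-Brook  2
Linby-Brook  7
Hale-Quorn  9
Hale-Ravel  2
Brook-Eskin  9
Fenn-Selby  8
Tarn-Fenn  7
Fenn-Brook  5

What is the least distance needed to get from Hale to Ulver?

Running Dijkstra from Hale:
Hale: 0
Ravel: 2  (via Hale)
Linby: 3  (via Hale)
Eskin: 6  (via Linby)
Brook: 7  (via Hale)
Fenn: 8  (via Eskin)
Quorn: 9  (via Hale)
Selby: 10  (via Brook)
Tarn: 11  (via Eskin)
Ulver: 12  (via Tarn)
Shortest route: Hale–Linby–Eskin–Tarn–Ulver = 12 km.

12 km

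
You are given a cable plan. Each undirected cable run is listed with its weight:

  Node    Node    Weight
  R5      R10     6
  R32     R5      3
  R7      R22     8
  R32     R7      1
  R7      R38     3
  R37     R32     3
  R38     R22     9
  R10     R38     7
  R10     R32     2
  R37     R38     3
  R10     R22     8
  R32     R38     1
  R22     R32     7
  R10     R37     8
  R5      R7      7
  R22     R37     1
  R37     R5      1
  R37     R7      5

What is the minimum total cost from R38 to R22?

Shortest distances from R38:
R38: 0
R32: 1  (via R38)
R7: 2  (via R32)
R37: 3  (via R38)
R10: 3  (via R32)
R5: 4  (via R32)
R22: 4  (via R37)
Shortest route: R38 → R37 → R22 = 4.

4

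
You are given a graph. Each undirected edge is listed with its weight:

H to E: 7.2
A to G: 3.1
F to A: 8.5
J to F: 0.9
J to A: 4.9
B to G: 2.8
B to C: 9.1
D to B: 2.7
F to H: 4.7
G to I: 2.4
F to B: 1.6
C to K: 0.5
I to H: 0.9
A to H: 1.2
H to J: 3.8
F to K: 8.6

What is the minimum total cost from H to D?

8.8

Enumerating some paths:
H → I → G → B → D: 0.9+2.4+2.8+2.7 = 8.8
H → F → B → D: 4.7+1.6+2.7 = 9
Cheapest is H → I → G → B → D at 8.8.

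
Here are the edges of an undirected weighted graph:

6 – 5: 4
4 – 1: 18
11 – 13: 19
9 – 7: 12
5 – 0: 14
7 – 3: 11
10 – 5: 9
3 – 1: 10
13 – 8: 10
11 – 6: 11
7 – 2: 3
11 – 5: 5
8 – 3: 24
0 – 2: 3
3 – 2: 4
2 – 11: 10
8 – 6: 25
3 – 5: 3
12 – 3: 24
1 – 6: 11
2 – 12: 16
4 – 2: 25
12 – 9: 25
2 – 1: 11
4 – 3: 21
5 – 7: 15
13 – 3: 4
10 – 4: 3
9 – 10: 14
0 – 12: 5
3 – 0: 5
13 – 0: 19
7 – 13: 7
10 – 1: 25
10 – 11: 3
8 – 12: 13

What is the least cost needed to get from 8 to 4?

28

Enumerating some paths:
8 - 13 - 3 - 5 - 11 - 10 - 4: 10+4+3+5+3+3 = 28
8 - 13 - 3 - 5 - 10 - 4: 10+4+3+9+3 = 29
Cheapest is 8 - 13 - 3 - 5 - 11 - 10 - 4 at 28.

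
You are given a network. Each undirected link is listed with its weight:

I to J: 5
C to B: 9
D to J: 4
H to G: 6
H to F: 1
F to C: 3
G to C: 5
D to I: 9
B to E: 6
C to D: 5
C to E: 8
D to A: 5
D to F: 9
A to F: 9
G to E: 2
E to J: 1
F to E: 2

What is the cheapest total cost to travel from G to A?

12

Settle nodes by increasing distance from G:
G: 0
E: 2  (via G)
J: 3  (via E)
F: 4  (via E)
C: 5  (via G)
H: 5  (via F)
D: 7  (via J)
B: 8  (via E)
I: 8  (via J)
A: 12  (via D)
Shortest route: G → E → J → D → A = 12.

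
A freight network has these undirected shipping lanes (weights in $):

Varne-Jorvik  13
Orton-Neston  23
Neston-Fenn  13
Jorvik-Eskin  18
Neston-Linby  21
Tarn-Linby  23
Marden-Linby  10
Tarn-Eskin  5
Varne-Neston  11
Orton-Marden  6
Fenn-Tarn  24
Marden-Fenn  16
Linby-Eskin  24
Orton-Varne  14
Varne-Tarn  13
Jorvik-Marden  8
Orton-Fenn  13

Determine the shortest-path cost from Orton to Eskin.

Compare a few routes:
Orton–Marden–Linby–Eskin: 6+10+24 = 40
Orton–Marden–Linby–Tarn–Eskin: 6+10+23+5 = 44
Orton–Marden–Jorvik–Eskin: 6+8+18 = 32
Orton–Fenn–Tarn–Eskin: 13+24+5 = 42
The minimum is $32 via Orton–Marden–Jorvik–Eskin.

$32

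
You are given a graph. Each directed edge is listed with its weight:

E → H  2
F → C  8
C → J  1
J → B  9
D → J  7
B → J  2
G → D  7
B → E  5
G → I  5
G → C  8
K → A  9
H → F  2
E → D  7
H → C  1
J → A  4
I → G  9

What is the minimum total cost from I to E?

Enumerating some paths:
I → G → C → J → B → E: 9+8+1+9+5 = 32
I → G → D → J → B → E: 9+7+7+9+5 = 37
The minimum is 32 via I → G → C → J → B → E.

32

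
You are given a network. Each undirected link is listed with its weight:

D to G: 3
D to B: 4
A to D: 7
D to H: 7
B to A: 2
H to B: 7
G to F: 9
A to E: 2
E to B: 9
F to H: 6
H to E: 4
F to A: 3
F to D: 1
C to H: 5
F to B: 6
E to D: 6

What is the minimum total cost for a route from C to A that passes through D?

Shortest C→D: C–H–D = 12
Shortest D→A: D–F–A = 4
Total via D: 12 + 4 = 16.

16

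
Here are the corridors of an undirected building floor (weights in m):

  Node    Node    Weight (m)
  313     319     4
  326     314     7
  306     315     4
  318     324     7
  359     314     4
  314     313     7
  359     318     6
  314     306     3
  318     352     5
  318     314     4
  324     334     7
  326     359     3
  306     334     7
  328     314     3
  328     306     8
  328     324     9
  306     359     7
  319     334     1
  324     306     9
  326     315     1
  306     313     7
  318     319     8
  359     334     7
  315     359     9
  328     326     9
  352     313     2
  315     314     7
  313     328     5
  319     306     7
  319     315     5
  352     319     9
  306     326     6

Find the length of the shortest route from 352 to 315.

11 m

Settle nodes by increasing distance from 352:
352: 0
313: 2  (via 352)
318: 5  (via 352)
319: 6  (via 313)
328: 7  (via 313)
334: 7  (via 319)
314: 9  (via 313)
306: 9  (via 313)
315: 11  (via 319)
Shortest route: 352–313–319–315 = 11 m.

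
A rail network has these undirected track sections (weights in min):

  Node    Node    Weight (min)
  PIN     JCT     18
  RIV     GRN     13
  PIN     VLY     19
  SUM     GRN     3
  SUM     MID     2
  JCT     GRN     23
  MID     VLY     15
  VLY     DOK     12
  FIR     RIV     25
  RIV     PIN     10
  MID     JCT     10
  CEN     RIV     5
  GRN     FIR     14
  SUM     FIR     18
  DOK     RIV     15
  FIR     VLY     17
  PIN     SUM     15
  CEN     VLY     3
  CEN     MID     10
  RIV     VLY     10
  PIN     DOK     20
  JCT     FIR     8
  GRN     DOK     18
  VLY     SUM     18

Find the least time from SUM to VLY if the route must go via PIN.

33 min

Shortest SUM→PIN: SUM–PIN = 15
Best PIN to VLY: PIN–RIV–CEN–VLY costing 18
Total via PIN: 15 + 18 = 33 min.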